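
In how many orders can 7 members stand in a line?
7! = 5040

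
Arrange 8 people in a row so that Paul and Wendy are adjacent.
Treat as block: (8-1)! × 2! = 5040 × 2 = 10080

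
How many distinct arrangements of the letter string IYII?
4! / (1! × 3!) = 4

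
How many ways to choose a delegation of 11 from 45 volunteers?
C(45,11) = 45!/(11!×34!) = 10150595910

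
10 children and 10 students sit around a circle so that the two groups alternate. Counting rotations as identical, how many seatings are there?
Fix one of the children: (10-1)! ways for the remaining children, × 10! ways for the students = 362880 × 3628800 = 1316818944000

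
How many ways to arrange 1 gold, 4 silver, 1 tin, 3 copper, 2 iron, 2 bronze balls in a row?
13! / (1! × 4! × 1! × 3! × 2! × 2!) = 10810800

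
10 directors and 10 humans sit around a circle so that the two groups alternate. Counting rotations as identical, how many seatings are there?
Fix one of the directors: (10-1)! ways for the remaining directors, × 10! ways for the humans = 362880 × 3628800 = 1316818944000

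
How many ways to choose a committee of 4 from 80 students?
C(80,4) = 80!/(4!×76!) = 1581580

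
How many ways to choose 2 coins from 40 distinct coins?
C(40,2) = 40!/(2!×38!) = 780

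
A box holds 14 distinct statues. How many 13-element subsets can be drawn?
C(14,13) = 14!/(13!×1!) = 14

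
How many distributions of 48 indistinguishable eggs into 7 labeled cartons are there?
C(48+7-1, 7-1) = C(54, 6) = 25827165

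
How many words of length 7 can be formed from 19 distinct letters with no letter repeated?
P(19,7) = 19!/(19-7)! = 253955520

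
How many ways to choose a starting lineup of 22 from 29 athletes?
C(29,22) = 29!/(22!×7!) = 1560780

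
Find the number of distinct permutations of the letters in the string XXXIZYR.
7! / (1! × 1! × 1! × 3! × 1!) = 840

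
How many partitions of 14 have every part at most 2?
Let r_j(i) = number of partitions of i into parts ≤ j, for i = 0..14. r_1(i) = 1 for all i; r_j(i) = r_{j-1}(i) + r_j(i-j). Rows j = 2..2: ≤2: 1 1 2 2 3 3 4 4 5 5 6 6 7 7 8. r_2(14) = 8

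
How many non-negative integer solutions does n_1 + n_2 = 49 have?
C(49+2-1, 2-1) = C(50, 1) = 50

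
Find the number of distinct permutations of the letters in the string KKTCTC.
6! / (2! × 2! × 2!) = 90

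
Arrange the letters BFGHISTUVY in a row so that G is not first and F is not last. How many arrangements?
By inclusion-exclusion: 10! - 2×(10-1)! + (10-2)! = 3628800 - 725760 + 40320 = 2943360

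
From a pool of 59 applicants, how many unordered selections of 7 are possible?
C(59,7) = 59!/(7!×52!) = 341149446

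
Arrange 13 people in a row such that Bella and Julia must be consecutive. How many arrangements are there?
Treat the 2 as one block: (13-2+1)! × 2! = 479001600 × 2 = 958003200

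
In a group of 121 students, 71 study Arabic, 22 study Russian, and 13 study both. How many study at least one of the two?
|A∪B| = |A| + |B| - |A∩B| = 71 + 22 - 13 = 80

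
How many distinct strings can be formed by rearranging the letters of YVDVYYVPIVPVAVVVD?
17! / (2! × 3! × 2! × 8! × 1! × 1!) = 367567200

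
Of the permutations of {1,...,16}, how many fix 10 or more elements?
Exactly j fixed points: C(16,j)·!(16-j); sum over j ≥ 10 (derangement numbers via !m = (m-1)·(!(m-1) + !(m-2)): !0..!6 = 1, 0, 1, 2, 9, 44, 265). Σ_{j=10}^{16} C(16,j)·!(16-j) = C(16,10)·!6 + C(16,11)·!5 + C(16,12)·!4 + C(16,13)·!3 + C(16,14)·!2 + C(16,15)·!1 + C(16,16)·!0 = 8008·265 + 4368·44 + 1820·9 + 560·2 + 120·1 + 16·0 + 1·1 = 2331933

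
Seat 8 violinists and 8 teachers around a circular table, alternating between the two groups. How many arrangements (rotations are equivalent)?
Fix one of the violinists: (8-1)! ways for the remaining violinists, × 8! ways for the teachers = 5040 × 40320 = 203212800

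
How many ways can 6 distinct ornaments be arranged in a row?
6! = 720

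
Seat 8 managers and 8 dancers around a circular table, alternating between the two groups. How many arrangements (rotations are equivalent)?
Fix one of the managers: (8-1)! ways for the remaining managers, × 8! ways for the dancers = 5040 × 40320 = 203212800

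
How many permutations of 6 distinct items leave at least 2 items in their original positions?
Exactly j fixed points: C(6,j)·!(6-j); sum over j ≥ 2 (derangement numbers via !m = (m-1)·(!(m-1) + !(m-2)): !0..!4 = 1, 0, 1, 2, 9). Σ_{j=2}^{6} C(6,j)·!(6-j) = C(6,2)·!4 + C(6,3)·!3 + C(6,4)·!2 + C(6,5)·!1 + C(6,6)·!0 = 15·9 + 20·2 + 15·1 + 6·0 + 1·1 = 191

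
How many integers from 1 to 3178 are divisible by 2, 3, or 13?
⌊3178/2⌋+⌊3178/3⌋+⌊3178/13⌋ - ⌊3178/6⌋-⌊3178/26⌋-⌊3178/39⌋ + ⌊3178/78⌋ = 1589+1059+244 - 529-122-81 + 40 = 2200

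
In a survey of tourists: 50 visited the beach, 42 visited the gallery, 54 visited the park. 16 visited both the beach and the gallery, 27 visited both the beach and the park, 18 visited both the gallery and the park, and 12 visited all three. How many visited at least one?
|A∪B∪C| = 50+42+54-16-27-18+12 = 97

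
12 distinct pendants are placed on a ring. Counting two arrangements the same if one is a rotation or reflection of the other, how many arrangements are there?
(12-1)!/2 = 39916800/2 = 19958400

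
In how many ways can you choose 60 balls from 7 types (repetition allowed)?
C(60+7-1, 7-1) = C(66, 6) = 90858768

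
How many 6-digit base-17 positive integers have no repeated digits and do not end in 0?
Last digit: 16 nonzero choices. First digit: 15 (nonzero, ≠last). Middle 4: P(15,4) = 32760. Total = 7862400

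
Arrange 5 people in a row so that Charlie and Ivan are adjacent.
Treat as block: (5-1)! × 2! = 24 × 2 = 48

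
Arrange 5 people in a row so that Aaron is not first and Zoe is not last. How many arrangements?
By inclusion-exclusion: 5! - 2×(5-1)! + (5-2)! = 120 - 48 + 6 = 78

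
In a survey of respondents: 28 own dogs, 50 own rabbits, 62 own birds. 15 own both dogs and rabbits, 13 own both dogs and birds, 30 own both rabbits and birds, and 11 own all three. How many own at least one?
|A∪B∪C| = 28+50+62-15-13-30+11 = 93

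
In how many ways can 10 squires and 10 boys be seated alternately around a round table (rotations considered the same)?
Fix one of the squires: (10-1)! ways for the remaining squires, × 10! ways for the boys = 362880 × 3628800 = 1316818944000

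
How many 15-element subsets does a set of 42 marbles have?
C(42,15) = 42!/(15!×27!) = 98672427616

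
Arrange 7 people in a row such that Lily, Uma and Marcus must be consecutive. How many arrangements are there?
Treat the 3 as one block: (7-3+1)! × 3! = 120 × 6 = 720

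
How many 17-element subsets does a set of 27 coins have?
C(27,17) = 27!/(17!×10!) = 8436285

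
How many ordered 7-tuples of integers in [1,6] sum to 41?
Coefficient of x^41 in (x + x² + ... + x^6)^7. By inclusion-exclusion on dice exceeding 6: Σ_j (-1)^j C(7,j)·C(41-1-6j, 6) = C(7,0)·C(40,6) - C(7,1)·C(34,6) + C(7,2)·C(28,6) - C(7,3)·C(22,6) + C(7,4)·C(16,6) - C(7,5)·C(10,6) = 1·3838380 - 7·1344904 + 21·376740 - 35·74613 + 35·8008 - 21·210 = 7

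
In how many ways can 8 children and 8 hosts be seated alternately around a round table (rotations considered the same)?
Fix one of the children: (8-1)! ways for the remaining children, × 8! ways for the hosts = 5040 × 40320 = 203212800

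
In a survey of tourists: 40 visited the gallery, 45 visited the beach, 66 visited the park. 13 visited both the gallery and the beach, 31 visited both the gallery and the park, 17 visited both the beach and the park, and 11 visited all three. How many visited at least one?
|A∪B∪C| = 40+45+66-13-31-17+11 = 101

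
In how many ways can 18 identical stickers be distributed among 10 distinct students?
C(18+10-1, 10-1) = C(27, 9) = 4686825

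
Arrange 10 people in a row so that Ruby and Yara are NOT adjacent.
Total - adjacent = 10! - (10-1)!×2 = 3628800 - 725760 = 2903040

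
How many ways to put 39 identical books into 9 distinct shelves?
C(39+9-1, 9-1) = C(47, 8) = 314457495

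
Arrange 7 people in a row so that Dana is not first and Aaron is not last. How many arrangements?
By inclusion-exclusion: 7! - 2×(7-1)! + (7-2)! = 5040 - 1440 + 120 = 3720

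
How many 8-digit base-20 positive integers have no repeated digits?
First digit: 19 choices (nonzero). Then descending: 19 × 19 × 18 × 17 × 16 × 15 × 14 × 13 = 4825154880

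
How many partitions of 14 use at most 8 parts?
By conjugation, equals partitions of 14 into parts ≤ 8. Let r_j(i) = number of partitions of i into parts ≤ j, for i = 0..14. r_1(i) = 1 for all i; r_j(i) = r_{j-1}(i) + r_j(i-j). Rows j = 2..8: ≤2: 1 1 2 2 3 3 4 4 5 5 6 6 7 7 8; ≤3: 1 1 2 3 4 5 7 8 10 12 14 16 19 21 24; ≤4: 1 1 2 3 5 6 9 11 15 18 23 27 34 39 47; ≤5: 1 1 2 3 5 7 10 13 18 23 30 37 47 57 70; ≤6: 1 1 2 3 5 7 11 14 20 26 35 44 58 71 90; ≤7: 1 1 2 3 5 7 11 15 21 28 38 49 65 82 105; ≤8: 1 1 2 3 5 7 11 15 22 29 40 52 70 89 116. r_8(14) = 116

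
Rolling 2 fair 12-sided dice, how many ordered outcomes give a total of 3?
Coefficient of x^3 in (x + x² + ... + x^12)^2. By inclusion-exclusion on dice exceeding 12: Σ_j (-1)^j C(2,j)·C(3-1-12j, 1) = C(2,0)·C(2,1) = 1·2 = 2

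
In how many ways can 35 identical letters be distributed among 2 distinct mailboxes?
C(35+2-1, 2-1) = C(36, 1) = 36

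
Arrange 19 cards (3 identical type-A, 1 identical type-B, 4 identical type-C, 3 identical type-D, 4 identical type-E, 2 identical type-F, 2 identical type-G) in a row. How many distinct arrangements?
19! / (3! × 1! × 4! × 3! × 4! × 2! × 2!) = 1466593128000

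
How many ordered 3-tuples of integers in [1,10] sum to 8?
Coefficient of x^8 in (x + x² + ... + x^10)^3. By inclusion-exclusion on dice exceeding 10: Σ_j (-1)^j C(3,j)·C(8-1-10j, 2) = C(3,0)·C(7,2) = 1·21 = 21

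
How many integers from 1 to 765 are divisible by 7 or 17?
⌊765/7⌋ + ⌊765/17⌋ - ⌊765/119⌋ = 109 + 45 - 6 = 148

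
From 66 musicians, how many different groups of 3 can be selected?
C(66,3) = 66!/(3!×63!) = 45760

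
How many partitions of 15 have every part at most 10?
Let r_j(i) = number of partitions of i into parts ≤ j, for i = 0..15. r_1(i) = 1 for all i; r_j(i) = r_{j-1}(i) + r_j(i-j). Rows j = 2..10: ≤2: 1 1 2 2 3 3 4 4 5 5 6 6 7 7 8 8; ≤3: 1 1 2 3 4 5 7 8 10 12 14 16 19 21 24 27; ≤4: 1 1 2 3 5 6 9 11 15 18 23 27 34 39 47 54; ≤5: 1 1 2 3 5 7 10 13 18 23 30 37 47 57 70 84; ≤6: 1 1 2 3 5 7 11 14 20 26 35 44 58 71 90 110; ≤7: 1 1 2 3 5 7 11 15 21 28 38 49 65 82 105 131; ≤8: 1 1 2 3 5 7 11 15 22 29 40 52 70 89 116 146; ≤9: 1 1 2 3 5 7 11 15 22 30 41 54 73 94 123 157; ≤10: 1 1 2 3 5 7 11 15 22 30 42 55 75 97 128 164. r_10(15) = 164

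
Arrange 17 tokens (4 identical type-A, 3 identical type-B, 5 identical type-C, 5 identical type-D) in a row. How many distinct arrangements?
17! / (4! × 3! × 5! × 5!) = 171531360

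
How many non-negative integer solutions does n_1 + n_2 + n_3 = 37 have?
C(37+3-1, 3-1) = C(39, 2) = 741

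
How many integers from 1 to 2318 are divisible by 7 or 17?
⌊2318/7⌋ + ⌊2318/17⌋ - ⌊2318/119⌋ = 331 + 136 - 19 = 448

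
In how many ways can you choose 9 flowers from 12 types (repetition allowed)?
C(9+12-1, 12-1) = C(20, 11) = 167960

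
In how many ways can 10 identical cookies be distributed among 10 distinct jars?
C(10+10-1, 10-1) = C(19, 9) = 92378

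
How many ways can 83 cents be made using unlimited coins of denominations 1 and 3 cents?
Coefficient of x^83 in 1/(1-x^1) · 1/(1-x^3). Use j coins of 3 for j = 0..⌊83/3⌋ = 27, the rest in 1s: 27 + 1 = 28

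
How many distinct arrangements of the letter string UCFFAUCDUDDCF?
13! / (3! × 1! × 3! × 3! × 3!) = 4804800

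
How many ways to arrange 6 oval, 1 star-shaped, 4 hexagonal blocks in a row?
11! / (6! × 1! × 4!) = 2310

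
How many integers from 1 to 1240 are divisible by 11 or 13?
⌊1240/11⌋ + ⌊1240/13⌋ - ⌊1240/143⌋ = 112 + 95 - 8 = 199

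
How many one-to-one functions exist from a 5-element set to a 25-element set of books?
P(25,5) = 25!/(25-5)! = 6375600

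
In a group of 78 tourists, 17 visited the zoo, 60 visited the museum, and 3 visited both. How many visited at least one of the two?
|A∪B| = |A| + |B| - |A∩B| = 17 + 60 - 3 = 74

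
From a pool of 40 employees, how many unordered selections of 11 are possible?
C(40,11) = 40!/(11!×29!) = 2311801440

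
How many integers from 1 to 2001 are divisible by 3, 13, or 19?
⌊2001/3⌋+⌊2001/13⌋+⌊2001/19⌋ - ⌊2001/39⌋-⌊2001/57⌋-⌊2001/247⌋ + ⌊2001/741⌋ = 667+153+105 - 51-35-8 + 2 = 833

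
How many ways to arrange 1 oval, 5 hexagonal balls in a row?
6! / (1! × 5!) = 6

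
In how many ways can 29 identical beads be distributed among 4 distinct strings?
C(29+4-1, 4-1) = C(32, 3) = 4960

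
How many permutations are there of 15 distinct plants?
15! = 1307674368000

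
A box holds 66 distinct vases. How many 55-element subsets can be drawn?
C(66,55) = 66!/(55!×11!) = 1074082795968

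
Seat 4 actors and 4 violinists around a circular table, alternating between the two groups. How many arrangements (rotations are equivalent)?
Fix one of the actors: (4-1)! ways for the remaining actors, × 4! ways for the violinists = 6 × 24 = 144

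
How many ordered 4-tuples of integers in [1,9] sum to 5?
Coefficient of x^5 in (x + x² + ... + x^9)^4. By inclusion-exclusion on dice exceeding 9: Σ_j (-1)^j C(4,j)·C(5-1-9j, 3) = C(4,0)·C(4,3) = 1·4 = 4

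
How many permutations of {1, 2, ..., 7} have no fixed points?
!7 = Σ_{j=0}^{7} (-1)^j·7!/j! = 5040 - 5040 + 2520 - 840 + 210 - 42 + 7 - 1 = 1854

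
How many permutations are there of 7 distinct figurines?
7! = 5040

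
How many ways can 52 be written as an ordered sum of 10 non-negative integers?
C(52+10-1, 10-1) = C(61, 9) = 17341763505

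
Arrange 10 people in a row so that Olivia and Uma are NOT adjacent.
Total - adjacent = 10! - (10-1)!×2 = 3628800 - 725760 = 2903040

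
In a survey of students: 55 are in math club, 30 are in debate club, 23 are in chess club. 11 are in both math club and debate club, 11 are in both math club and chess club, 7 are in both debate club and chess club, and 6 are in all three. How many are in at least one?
|A∪B∪C| = 55+30+23-11-11-7+6 = 85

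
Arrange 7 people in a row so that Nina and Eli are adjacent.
Treat as block: (7-1)! × 2! = 720 × 2 = 1440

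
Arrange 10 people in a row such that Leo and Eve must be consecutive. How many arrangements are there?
Treat the 2 as one block: (10-2+1)! × 2! = 362880 × 2 = 725760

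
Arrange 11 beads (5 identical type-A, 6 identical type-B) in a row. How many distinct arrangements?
11! / (5! × 6!) = 462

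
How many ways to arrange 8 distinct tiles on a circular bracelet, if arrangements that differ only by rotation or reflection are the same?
(8-1)!/2 = 5040/2 = 2520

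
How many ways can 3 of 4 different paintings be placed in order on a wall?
P(4,3) = 4!/(4-3)! = 24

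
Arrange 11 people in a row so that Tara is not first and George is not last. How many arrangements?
By inclusion-exclusion: 11! - 2×(11-1)! + (11-2)! = 39916800 - 7257600 + 362880 = 33022080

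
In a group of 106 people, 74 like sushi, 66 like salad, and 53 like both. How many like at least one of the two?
|A∪B| = |A| + |B| - |A∩B| = 74 + 66 - 53 = 87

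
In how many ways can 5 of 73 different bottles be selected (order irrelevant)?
C(73,5) = 73!/(5!×68!) = 15020334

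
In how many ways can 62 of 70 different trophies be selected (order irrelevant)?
C(70,62) = 70!/(62!×8!) = 9440350920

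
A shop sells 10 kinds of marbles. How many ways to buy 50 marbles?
C(50+10-1, 10-1) = C(59, 9) = 12565671261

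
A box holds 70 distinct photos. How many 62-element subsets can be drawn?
C(70,62) = 70!/(62!×8!) = 9440350920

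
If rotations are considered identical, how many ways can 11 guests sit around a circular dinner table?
Circular: fix one position, arrange the rest. (11-1)! = 3628800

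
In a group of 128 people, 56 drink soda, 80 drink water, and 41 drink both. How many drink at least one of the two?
|A∪B| = |A| + |B| - |A∩B| = 56 + 80 - 41 = 95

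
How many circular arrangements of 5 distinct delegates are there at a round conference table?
Circular: fix one position, arrange the rest. (5-1)! = 24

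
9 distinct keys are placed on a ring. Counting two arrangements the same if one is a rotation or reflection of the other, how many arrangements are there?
(9-1)!/2 = 40320/2 = 20160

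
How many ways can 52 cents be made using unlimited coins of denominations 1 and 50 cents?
Coefficient of x^52 in 1/(1-x^1) · 1/(1-x^50). Use j coins of 50 for j = 0..⌊52/50⌋ = 1, the rest in 1s: 1 + 1 = 2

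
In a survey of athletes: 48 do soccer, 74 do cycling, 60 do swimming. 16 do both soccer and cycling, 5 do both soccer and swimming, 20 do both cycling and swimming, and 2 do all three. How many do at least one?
|A∪B∪C| = 48+74+60-16-5-20+2 = 143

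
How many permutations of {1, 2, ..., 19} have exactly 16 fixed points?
Choose the 16 fixed points C(19,16) = 969, derange the rest: !3 = Σ_{j=0}^{3} (-1)^j·3!/j! = 6 - 6 + 3 - 1 = 2. Product = 969 × 2 = 1938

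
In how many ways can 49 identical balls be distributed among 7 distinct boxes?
C(49+7-1, 7-1) = C(55, 6) = 28989675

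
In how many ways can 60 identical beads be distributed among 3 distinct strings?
C(60+3-1, 3-1) = C(62, 2) = 1891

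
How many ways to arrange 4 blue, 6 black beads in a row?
10! / (4! × 6!) = 210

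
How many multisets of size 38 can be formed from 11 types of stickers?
C(38+11-1, 11-1) = C(48, 10) = 6540715896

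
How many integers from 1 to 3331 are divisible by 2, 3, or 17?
⌊3331/2⌋+⌊3331/3⌋+⌊3331/17⌋ - ⌊3331/6⌋-⌊3331/34⌋-⌊3331/51⌋ + ⌊3331/102⌋ = 1665+1110+195 - 555-97-65 + 32 = 2285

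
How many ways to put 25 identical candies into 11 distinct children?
C(25+11-1, 11-1) = C(35, 10) = 183579396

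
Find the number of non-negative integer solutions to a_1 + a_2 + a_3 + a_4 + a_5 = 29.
C(29+5-1, 5-1) = C(33, 4) = 40920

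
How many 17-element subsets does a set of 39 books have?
C(39,17) = 39!/(17!×22!) = 51021117810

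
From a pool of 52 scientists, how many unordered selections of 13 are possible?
C(52,13) = 52!/(13!×39!) = 635013559600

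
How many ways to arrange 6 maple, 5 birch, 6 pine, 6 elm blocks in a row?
23! / (6! × 5! × 6! × 6!) = 577185873264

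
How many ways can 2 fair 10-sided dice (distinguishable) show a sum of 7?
Coefficient of x^7 in (x + x² + ... + x^10)^2. By inclusion-exclusion on dice exceeding 10: Σ_j (-1)^j C(2,j)·C(7-1-10j, 1) = C(2,0)·C(6,1) = 1·6 = 6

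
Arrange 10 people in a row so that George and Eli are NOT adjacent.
Total - adjacent = 10! - (10-1)!×2 = 3628800 - 725760 = 2903040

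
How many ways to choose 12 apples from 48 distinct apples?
C(48,12) = 48!/(12!×36!) = 69668534468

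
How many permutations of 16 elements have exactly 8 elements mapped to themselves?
Choose the 8 fixed points C(16,8) = 12870, derange the rest: !8 = Σ_{j=0}^{8} (-1)^j·8!/j! = 40320 - 40320 + 20160 - 6720 + 1680 - 336 + 56 - 8 + 1 = 14833. Product = 12870 × 14833 = 190900710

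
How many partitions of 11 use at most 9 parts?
By conjugation, equals partitions of 11 into parts ≤ 9. Let r_j(i) = number of partitions of i into parts ≤ j, for i = 0..11. r_1(i) = 1 for all i; r_j(i) = r_{j-1}(i) + r_j(i-j). Rows j = 2..9: ≤2: 1 1 2 2 3 3 4 4 5 5 6 6; ≤3: 1 1 2 3 4 5 7 8 10 12 14 16; ≤4: 1 1 2 3 5 6 9 11 15 18 23 27; ≤5: 1 1 2 3 5 7 10 13 18 23 30 37; ≤6: 1 1 2 3 5 7 11 14 20 26 35 44; ≤7: 1 1 2 3 5 7 11 15 21 28 38 49; ≤8: 1 1 2 3 5 7 11 15 22 29 40 52; ≤9: 1 1 2 3 5 7 11 15 22 30 41 54. r_9(11) = 54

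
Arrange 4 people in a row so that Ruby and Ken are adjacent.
Treat as block: (4-1)! × 2! = 6 × 2 = 12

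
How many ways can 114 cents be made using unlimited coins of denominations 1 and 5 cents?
Coefficient of x^114 in 1/(1-x^1) · 1/(1-x^5). Use j coins of 5 for j = 0..⌊114/5⌋ = 22, the rest in 1s: 22 + 1 = 23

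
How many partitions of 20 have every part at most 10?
Let r_j(i) = number of partitions of i into parts ≤ j, for i = 0..20. r_1(i) = 1 for all i; r_j(i) = r_{j-1}(i) + r_j(i-j). Rows j = 2..10: ≤2: 1 1 2 2 3 3 4 4 5 5 6 6 7 7 8 8 9 9 10 10 11; ≤3: 1 1 2 3 4 5 7 8 10 12 14 16 19 21 24 27 30 33 37 40 44; ≤4: 1 1 2 3 5 6 9 11 15 18 23 27 34 39 47 54 64 72 84 94 108; ≤5: 1 1 2 3 5 7 10 13 18 23 30 37 47 57 70 84 101 119 141 164 192; ≤6: 1 1 2 3 5 7 11 14 20 26 35 44 58 71 90 110 136 163 199 235 282; ≤7: 1 1 2 3 5 7 11 15 21 28 38 49 65 82 105 131 164 201 248 300 364; ≤8: 1 1 2 3 5 7 11 15 22 29 40 52 70 89 116 146 186 230 288 352 434; ≤9: 1 1 2 3 5 7 11 15 22 30 41 54 73 94 123 157 201 252 318 393 488; ≤10: 1 1 2 3 5 7 11 15 22 30 42 55 75 97 128 164 212 267 340 423 530. r_10(20) = 530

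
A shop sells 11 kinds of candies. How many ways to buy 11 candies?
C(11+11-1, 11-1) = C(21, 10) = 352716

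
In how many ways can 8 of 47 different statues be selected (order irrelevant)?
C(47,8) = 47!/(8!×39!) = 314457495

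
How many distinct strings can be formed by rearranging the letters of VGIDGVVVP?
9! / (1! × 4! × 2! × 1! × 1!) = 7560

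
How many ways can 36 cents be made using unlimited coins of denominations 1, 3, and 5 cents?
Coefficient of x^36 in 1/(1-x^1) · 1/(1-x^3) · 1/(1-x^5). Case on j = number of 5-cent coins (j = 0..7); remainder r = 36 - 5j is made from {1,3} in ⌊r/3⌋+1 ways. r = 36, 31, 26, 21, 16, 11, 6, 1 → 13 + 11 + 9 + 8 + 6 + 4 + 3 + 1 = 55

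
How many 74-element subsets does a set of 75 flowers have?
C(75,74) = 75!/(74!×1!) = 75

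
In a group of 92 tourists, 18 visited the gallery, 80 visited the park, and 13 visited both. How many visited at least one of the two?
|A∪B| = |A| + |B| - |A∩B| = 18 + 80 - 13 = 85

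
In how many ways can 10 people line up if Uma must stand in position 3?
Fix one position: (10-1)! = 362880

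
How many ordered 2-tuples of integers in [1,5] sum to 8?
Coefficient of x^8 in (x + x² + ... + x^5)^2. By inclusion-exclusion on dice exceeding 5: Σ_j (-1)^j C(2,j)·C(8-1-5j, 1) = C(2,0)·C(7,1) - C(2,1)·C(2,1) = 1·7 - 2·2 = 3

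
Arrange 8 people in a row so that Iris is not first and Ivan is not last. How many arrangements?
By inclusion-exclusion: 8! - 2×(8-1)! + (8-2)! = 40320 - 10080 + 720 = 30960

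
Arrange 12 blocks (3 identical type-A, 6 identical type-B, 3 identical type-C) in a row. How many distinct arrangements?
12! / (3! × 6! × 3!) = 18480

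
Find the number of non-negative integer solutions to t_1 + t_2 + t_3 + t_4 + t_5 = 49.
C(49+5-1, 5-1) = C(53, 4) = 292825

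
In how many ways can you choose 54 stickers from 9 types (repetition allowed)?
C(54+9-1, 9-1) = C(62, 8) = 3381098545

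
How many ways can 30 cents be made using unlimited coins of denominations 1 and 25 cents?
Coefficient of x^30 in 1/(1-x^1) · 1/(1-x^25). Use j coins of 25 for j = 0..⌊30/25⌋ = 1, the rest in 1s: 1 + 1 = 2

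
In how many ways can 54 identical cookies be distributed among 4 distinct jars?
C(54+4-1, 4-1) = C(57, 3) = 29260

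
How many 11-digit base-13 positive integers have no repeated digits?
First digit: 12 choices (nonzero). Then descending: 12 × 12 × 11 × 10 × 9 × 8 × 7 × 6 × 5 × 4 × 3 = 2874009600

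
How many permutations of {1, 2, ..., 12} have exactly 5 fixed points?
Choose the 5 fixed points C(12,5) = 792, derange the rest: !7 = Σ_{j=0}^{7} (-1)^j·7!/j! = 5040 - 5040 + 2520 - 840 + 210 - 42 + 7 - 1 = 1854. Product = 792 × 1854 = 1468368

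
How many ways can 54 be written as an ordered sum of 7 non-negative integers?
C(54+7-1, 7-1) = C(60, 6) = 50063860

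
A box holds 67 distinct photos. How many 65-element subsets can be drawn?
C(67,65) = 67!/(65!×2!) = 2211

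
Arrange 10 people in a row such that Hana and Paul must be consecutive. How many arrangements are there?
Treat the 2 as one block: (10-2+1)! × 2! = 362880 × 2 = 725760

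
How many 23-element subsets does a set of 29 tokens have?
C(29,23) = 29!/(23!×6!) = 475020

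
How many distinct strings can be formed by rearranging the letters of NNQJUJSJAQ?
10! / (1! × 1! × 3! × 2! × 1! × 2!) = 151200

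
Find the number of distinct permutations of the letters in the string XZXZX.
5! / (2! × 3!) = 10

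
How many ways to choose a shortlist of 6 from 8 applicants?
C(8,6) = 8!/(6!×2!) = 28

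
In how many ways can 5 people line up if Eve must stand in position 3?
Fix one position: (5-1)! = 24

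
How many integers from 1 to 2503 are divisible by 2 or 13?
⌊2503/2⌋ + ⌊2503/13⌋ - ⌊2503/26⌋ = 1251 + 192 - 96 = 1347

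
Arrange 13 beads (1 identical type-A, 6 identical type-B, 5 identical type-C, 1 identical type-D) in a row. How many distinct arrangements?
13! / (1! × 6! × 5! × 1!) = 72072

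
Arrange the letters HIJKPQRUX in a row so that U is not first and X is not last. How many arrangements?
By inclusion-exclusion: 9! - 2×(9-1)! + (9-2)! = 362880 - 80640 + 5040 = 287280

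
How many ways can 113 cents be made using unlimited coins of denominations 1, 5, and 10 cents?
Coefficient of x^113 in 1/(1-x^1) · 1/(1-x^5) · 1/(1-x^10). Case on j = number of 10-cent coins (j = 0..11); remainder r = 113 - 10j is made from {1,5} in ⌊r/5⌋+1 ways. r = 113, 103, 93, 83, 73, 63, 53, 43, 33, 23, 13, 3 → 23 + 21 + 19 + 17 + 15 + 13 + 11 + 9 + 7 + 5 + 3 + 1 = 144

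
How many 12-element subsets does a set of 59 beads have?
C(59,12) = 59!/(12!×47!) = 1119487075980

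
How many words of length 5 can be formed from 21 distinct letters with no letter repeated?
P(21,5) = 21!/(21-5)! = 2441880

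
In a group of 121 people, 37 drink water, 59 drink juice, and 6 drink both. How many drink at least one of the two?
|A∪B| = |A| + |B| - |A∩B| = 37 + 59 - 6 = 90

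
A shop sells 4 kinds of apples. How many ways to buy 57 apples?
C(57+4-1, 4-1) = C(60, 3) = 34220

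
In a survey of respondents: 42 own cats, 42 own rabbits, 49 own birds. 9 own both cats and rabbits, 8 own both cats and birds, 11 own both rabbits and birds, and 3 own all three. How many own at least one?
|A∪B∪C| = 42+42+49-9-8-11+3 = 108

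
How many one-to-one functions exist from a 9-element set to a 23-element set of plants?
P(23,9) = 23!/(23-9)! = 296541907200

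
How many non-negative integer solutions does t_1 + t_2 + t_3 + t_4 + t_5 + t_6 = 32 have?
C(32+6-1, 6-1) = C(37, 5) = 435897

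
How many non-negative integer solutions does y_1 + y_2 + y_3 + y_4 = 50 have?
C(50+4-1, 4-1) = C(53, 3) = 23426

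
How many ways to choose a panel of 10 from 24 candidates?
C(24,10) = 24!/(10!×14!) = 1961256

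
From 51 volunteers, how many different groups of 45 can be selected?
C(51,45) = 51!/(45!×6!) = 18009460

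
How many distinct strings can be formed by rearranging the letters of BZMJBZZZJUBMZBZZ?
16! / (4! × 7! × 1! × 2! × 2!) = 43243200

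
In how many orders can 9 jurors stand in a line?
9! = 362880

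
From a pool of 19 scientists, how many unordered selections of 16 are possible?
C(19,16) = 19!/(16!×3!) = 969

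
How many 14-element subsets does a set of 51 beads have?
C(51,14) = 51!/(14!×37!) = 1292706174900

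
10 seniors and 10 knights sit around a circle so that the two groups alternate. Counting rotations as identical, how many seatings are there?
Fix one of the seniors: (10-1)! ways for the remaining seniors, × 10! ways for the knights = 362880 × 3628800 = 1316818944000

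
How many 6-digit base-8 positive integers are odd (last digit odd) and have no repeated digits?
Last∈{1,3,5,7}. Last=0: 0. Last nonzero: 4×6×P(6,4) = 8640. Total = 8640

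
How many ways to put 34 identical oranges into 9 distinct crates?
C(34+9-1, 9-1) = C(42, 8) = 118030185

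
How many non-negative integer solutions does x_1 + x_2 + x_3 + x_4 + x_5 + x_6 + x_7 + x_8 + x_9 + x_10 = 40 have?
C(40+10-1, 10-1) = C(49, 9) = 2054455634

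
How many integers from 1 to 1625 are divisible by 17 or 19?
⌊1625/17⌋ + ⌊1625/19⌋ - ⌊1625/323⌋ = 95 + 85 - 5 = 175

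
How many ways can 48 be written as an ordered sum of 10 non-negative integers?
C(48+10-1, 10-1) = C(57, 9) = 8996462475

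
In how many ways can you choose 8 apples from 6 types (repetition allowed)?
C(8+6-1, 6-1) = C(13, 5) = 1287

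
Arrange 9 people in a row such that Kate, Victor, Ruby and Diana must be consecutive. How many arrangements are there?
Treat the 4 as one block: (9-4+1)! × 4! = 720 × 24 = 17280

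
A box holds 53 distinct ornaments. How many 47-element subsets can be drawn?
C(53,47) = 53!/(47!×6!) = 22957480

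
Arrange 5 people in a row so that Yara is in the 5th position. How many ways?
Fix one position: (5-1)! = 24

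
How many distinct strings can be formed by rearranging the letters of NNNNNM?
6! / (1! × 5!) = 6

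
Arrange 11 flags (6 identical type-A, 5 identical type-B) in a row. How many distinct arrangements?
11! / (6! × 5!) = 462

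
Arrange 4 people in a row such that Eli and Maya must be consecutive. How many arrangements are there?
Treat the 2 as one block: (4-2+1)! × 2! = 6 × 2 = 12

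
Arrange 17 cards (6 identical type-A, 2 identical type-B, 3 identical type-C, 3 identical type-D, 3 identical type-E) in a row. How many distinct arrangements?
17! / (6! × 2! × 3! × 3! × 3!) = 1143542400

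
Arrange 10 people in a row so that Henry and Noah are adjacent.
Treat as block: (10-1)! × 2! = 362880 × 2 = 725760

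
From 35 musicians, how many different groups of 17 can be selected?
C(35,17) = 35!/(17!×18!) = 4537567650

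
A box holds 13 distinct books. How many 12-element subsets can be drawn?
C(13,12) = 13!/(12!×1!) = 13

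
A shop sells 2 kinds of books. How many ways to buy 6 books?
C(6+2-1, 2-1) = C(7, 1) = 7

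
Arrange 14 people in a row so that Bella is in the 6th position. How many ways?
Fix one position: (14-1)! = 6227020800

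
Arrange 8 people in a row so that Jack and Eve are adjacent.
Treat as block: (8-1)! × 2! = 5040 × 2 = 10080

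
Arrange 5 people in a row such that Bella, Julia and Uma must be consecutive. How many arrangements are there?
Treat the 3 as one block: (5-3+1)! × 3! = 6 × 6 = 36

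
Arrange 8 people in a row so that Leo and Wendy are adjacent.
Treat as block: (8-1)! × 2! = 5040 × 2 = 10080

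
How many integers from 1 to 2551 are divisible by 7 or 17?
⌊2551/7⌋ + ⌊2551/17⌋ - ⌊2551/119⌋ = 364 + 150 - 21 = 493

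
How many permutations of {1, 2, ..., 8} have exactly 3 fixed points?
Choose the 3 fixed points C(8,3) = 56, derange the rest: !5 = Σ_{j=0}^{5} (-1)^j·5!/j! = 120 - 120 + 60 - 20 + 5 - 1 = 44. Product = 56 × 44 = 2464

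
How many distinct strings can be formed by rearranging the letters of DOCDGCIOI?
9! / (2! × 1! × 2! × 2! × 2!) = 22680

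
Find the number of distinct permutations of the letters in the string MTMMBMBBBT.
10! / (4! × 4! × 2!) = 3150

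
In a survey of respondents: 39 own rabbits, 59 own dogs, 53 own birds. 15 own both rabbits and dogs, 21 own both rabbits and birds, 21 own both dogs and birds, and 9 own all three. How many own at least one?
|A∪B∪C| = 39+59+53-15-21-21+9 = 103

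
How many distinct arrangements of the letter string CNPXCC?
6! / (1! × 3! × 1! × 1!) = 120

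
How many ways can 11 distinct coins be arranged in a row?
11! = 39916800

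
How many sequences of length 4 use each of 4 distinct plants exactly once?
4! = 24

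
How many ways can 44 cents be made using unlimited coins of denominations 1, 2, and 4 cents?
Coefficient of x^44 in 1/(1-x^1) · 1/(1-x^2) · 1/(1-x^4). Case on j = number of 4-cent coins (j = 0..11); remainder r = 44 - 4j is made from {1,2} in ⌊r/2⌋+1 ways. r = 44, 40, 36, 32, 28, 24, 20, 16, 12, 8, 4, 0 → 23 + 21 + 19 + 17 + 15 + 13 + 11 + 9 + 7 + 5 + 3 + 1 = 144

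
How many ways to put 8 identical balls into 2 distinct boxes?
C(8+2-1, 2-1) = C(9, 1) = 9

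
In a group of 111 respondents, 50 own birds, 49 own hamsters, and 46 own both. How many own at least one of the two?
|A∪B| = |A| + |B| - |A∩B| = 50 + 49 - 46 = 53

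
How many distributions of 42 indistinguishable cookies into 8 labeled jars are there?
C(42+8-1, 8-1) = C(49, 7) = 85900584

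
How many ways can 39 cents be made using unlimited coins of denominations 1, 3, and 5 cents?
Coefficient of x^39 in 1/(1-x^1) · 1/(1-x^3) · 1/(1-x^5). Case on j = number of 5-cent coins (j = 0..7); remainder r = 39 - 5j is made from {1,3} in ⌊r/3⌋+1 ways. r = 39, 34, 29, 24, 19, 14, 9, 4 → 14 + 12 + 10 + 9 + 7 + 5 + 4 + 2 = 63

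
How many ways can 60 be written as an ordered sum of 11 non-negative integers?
C(60+11-1, 11-1) = C(70, 10) = 396704524216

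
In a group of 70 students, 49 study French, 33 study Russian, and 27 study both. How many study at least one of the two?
|A∪B| = |A| + |B| - |A∩B| = 49 + 33 - 27 = 55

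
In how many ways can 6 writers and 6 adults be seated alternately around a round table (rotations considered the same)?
Fix one of the writers: (6-1)! ways for the remaining writers, × 6! ways for the adults = 120 × 720 = 86400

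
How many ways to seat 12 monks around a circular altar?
Circular: fix one position, arrange the rest. (12-1)! = 39916800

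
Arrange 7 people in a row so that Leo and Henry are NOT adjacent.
Total - adjacent = 7! - (7-1)!×2 = 5040 - 1440 = 3600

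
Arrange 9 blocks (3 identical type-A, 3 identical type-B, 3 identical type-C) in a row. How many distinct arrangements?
9! / (3! × 3! × 3!) = 1680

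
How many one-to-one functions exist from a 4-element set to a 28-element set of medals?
P(28,4) = 28!/(28-4)! = 491400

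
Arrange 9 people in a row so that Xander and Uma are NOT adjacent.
Total - adjacent = 9! - (9-1)!×2 = 362880 - 80640 = 282240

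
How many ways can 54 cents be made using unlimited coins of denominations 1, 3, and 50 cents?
Coefficient of x^54 in 1/(1-x^1) · 1/(1-x^3) · 1/(1-x^50). Case on j = number of 50-cent coins (j = 0..1); remainder r = 54 - 50j is made from {1,3} in ⌊r/3⌋+1 ways. r = 54, 4 → 19 + 2 = 21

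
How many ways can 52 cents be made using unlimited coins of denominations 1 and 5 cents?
Coefficient of x^52 in 1/(1-x^1) · 1/(1-x^5). Use j coins of 5 for j = 0..⌊52/5⌋ = 10, the rest in 1s: 10 + 1 = 11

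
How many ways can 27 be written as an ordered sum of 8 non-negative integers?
C(27+8-1, 8-1) = C(34, 7) = 5379616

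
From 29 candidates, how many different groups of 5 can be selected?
C(29,5) = 29!/(5!×24!) = 118755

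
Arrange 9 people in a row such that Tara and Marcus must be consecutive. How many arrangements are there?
Treat the 2 as one block: (9-2+1)! × 2! = 40320 × 2 = 80640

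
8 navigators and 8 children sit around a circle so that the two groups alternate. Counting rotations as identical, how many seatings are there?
Fix one of the navigators: (8-1)! ways for the remaining navigators, × 8! ways for the children = 5040 × 40320 = 203212800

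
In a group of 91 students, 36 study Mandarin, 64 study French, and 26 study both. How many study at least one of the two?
|A∪B| = |A| + |B| - |A∩B| = 36 + 64 - 26 = 74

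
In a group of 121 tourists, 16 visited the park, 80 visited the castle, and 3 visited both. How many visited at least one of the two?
|A∪B| = |A| + |B| - |A∩B| = 16 + 80 - 3 = 93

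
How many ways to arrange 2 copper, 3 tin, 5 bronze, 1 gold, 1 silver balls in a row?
12! / (2! × 3! × 5! × 1! × 1!) = 332640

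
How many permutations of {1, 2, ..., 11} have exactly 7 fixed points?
Choose the 7 fixed points C(11,7) = 330, derange the rest: !4 = Σ_{j=0}^{4} (-1)^j·4!/j! = 24 - 24 + 12 - 4 + 1 = 9. Product = 330 × 9 = 2970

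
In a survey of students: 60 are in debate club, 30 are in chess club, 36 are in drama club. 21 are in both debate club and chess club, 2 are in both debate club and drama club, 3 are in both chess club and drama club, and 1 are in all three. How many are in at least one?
|A∪B∪C| = 60+30+36-21-2-3+1 = 101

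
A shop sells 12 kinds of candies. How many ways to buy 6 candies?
C(6+12-1, 12-1) = C(17, 11) = 12376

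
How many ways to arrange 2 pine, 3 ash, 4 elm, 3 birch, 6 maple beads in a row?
18! / (2! × 3! × 4! × 3! × 6!) = 5145940800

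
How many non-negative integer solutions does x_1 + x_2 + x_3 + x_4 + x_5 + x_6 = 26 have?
C(26+6-1, 6-1) = C(31, 5) = 169911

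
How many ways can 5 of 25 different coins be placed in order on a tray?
P(25,5) = 25!/(25-5)! = 6375600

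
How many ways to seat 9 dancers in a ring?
Circular: fix one position, arrange the rest. (9-1)! = 40320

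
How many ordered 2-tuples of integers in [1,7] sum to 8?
Coefficient of x^8 in (x + x² + ... + x^7)^2. By inclusion-exclusion on dice exceeding 7: Σ_j (-1)^j C(2,j)·C(8-1-7j, 1) = C(2,0)·C(7,1) = 1·7 = 7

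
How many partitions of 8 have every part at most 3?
Let r_j(i) = number of partitions of i into parts ≤ j, for i = 0..8. r_1(i) = 1 for all i; r_j(i) = r_{j-1}(i) + r_j(i-j). Rows j = 2..3: ≤2: 1 1 2 2 3 3 4 4 5; ≤3: 1 1 2 3 4 5 7 8 10. r_3(8) = 10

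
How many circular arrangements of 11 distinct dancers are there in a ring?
Circular: fix one position, arrange the rest. (11-1)! = 3628800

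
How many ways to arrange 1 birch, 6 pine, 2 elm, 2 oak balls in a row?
11! / (1! × 6! × 2! × 2!) = 13860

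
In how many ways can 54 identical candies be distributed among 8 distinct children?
C(54+8-1, 8-1) = C(61, 7) = 436270780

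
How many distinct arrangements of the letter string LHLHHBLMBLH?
11! / (4! × 2! × 4! × 1!) = 34650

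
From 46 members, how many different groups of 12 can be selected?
C(46,12) = 46!/(12!×34!) = 38910617655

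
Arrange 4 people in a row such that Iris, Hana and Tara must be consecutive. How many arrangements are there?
Treat the 3 as one block: (4-3+1)! × 3! = 2 × 6 = 12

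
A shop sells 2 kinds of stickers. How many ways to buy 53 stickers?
C(53+2-1, 2-1) = C(54, 1) = 54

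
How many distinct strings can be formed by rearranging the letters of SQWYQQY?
7! / (3! × 2! × 1! × 1!) = 420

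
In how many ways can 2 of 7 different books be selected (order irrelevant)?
C(7,2) = 7!/(2!×5!) = 21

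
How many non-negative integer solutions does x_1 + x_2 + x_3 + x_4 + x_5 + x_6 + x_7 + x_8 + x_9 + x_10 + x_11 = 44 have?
C(44+11-1, 11-1) = C(54, 10) = 23930713170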